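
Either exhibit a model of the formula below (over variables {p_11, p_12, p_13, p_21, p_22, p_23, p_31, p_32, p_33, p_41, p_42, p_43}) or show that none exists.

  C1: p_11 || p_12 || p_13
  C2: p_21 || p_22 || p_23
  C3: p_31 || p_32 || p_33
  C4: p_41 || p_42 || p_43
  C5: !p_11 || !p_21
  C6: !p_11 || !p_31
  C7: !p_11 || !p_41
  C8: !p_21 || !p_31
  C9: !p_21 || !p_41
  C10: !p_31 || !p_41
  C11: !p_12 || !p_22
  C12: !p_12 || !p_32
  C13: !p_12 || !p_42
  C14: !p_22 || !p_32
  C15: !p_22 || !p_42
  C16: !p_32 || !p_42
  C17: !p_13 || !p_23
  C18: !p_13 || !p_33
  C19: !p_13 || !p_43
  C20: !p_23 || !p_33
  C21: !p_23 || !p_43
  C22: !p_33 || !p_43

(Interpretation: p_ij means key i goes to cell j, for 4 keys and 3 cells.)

UNSATISFIABLE

Try p_11 = false.
Try p_12 = true.
From the singleton clause (!p_22), p_22 = false.
From the singleton clause (!p_32), p_32 = false.
From the singleton clause (!p_42), p_42 = false.
Try p_21 = true.
From the singleton clause (!p_31), p_31 = false.
From the singleton clause (p_33), p_33 = true.
From the singleton clause (!p_41), p_41 = false.
From the singleton clause (p_43), p_43 = true.
Now (!p_43) is unsatisfied and unit — conflict.
So p_21 must be the other value — set p_21 = false.
From the singleton clause (p_23), p_23 = true.
From the singleton clause (!p_13), p_13 = false.
From the singleton clause (!p_33), p_33 = false.
From the singleton clause (p_31), p_31 = true.
From the singleton clause (!p_41), p_41 = false.
From the singleton clause (p_43), p_43 = true.
Now (!p_43) is unsatisfied and unit — conflict.
Neither p_21 = true nor p_21 = false works.
So p_12 must be the other value — set p_12 = false.
From the singleton clause (p_13), p_13 = true.
From the singleton clause (!p_23), p_23 = false.
From the singleton clause (!p_33), p_33 = false.
From the singleton clause (!p_43), p_43 = false.
Try p_21 = true.
From the singleton clause (!p_31), p_31 = false.
From the singleton clause (p_32), p_32 = true.
From the singleton clause (!p_41), p_41 = false.
From the singleton clause (p_42), p_42 = true.
Now (!p_42) is unsatisfied and unit — conflict.
So p_21 must be the other value — set p_21 = false.
From the singleton clause (p_22), p_22 = true.
From the singleton clause (!p_32), p_32 = false.
From the singleton clause (p_31), p_31 = true.
From the singleton clause (!p_41), p_41 = false.
From the singleton clause (p_42), p_42 = true.
Now (!p_42) is unsatisfied and unit — conflict.
Neither p_21 = true nor p_21 = false works.
Neither p_12 = true nor p_12 = false works.
So p_11 must be the other value — set p_11 = true.
From the singleton clause (!p_21), p_21 = false.
From the singleton clause (!p_31), p_31 = false.
From the singleton clause (!p_41), p_41 = false.
Try p_22 = true.
From the singleton clause (!p_12), p_12 = false.
From the singleton clause (!p_32), p_32 = false.
From the singleton clause (p_33), p_33 = true.
From the singleton clause (!p_42), p_42 = false.
From the singleton clause (p_43), p_43 = true.
Now (!p_43) is unsatisfied and unit — conflict.
So p_22 must be the other value — set p_22 = false.
From the singleton clause (p_23), p_23 = true.
From the singleton clause (!p_13), p_13 = false.
From the singleton clause (!p_33), p_33 = false.
From the singleton clause (p_32), p_32 = true.
From the singleton clause (!p_12), p_12 = false.
From the singleton clause (!p_42), p_42 = false.
From the singleton clause (p_43), p_43 = true.
Now (!p_43) is unsatisfied and unit — conflict.
Neither p_22 = true nor p_22 = false works.
Neither p_11 = true nor p_11 = false works.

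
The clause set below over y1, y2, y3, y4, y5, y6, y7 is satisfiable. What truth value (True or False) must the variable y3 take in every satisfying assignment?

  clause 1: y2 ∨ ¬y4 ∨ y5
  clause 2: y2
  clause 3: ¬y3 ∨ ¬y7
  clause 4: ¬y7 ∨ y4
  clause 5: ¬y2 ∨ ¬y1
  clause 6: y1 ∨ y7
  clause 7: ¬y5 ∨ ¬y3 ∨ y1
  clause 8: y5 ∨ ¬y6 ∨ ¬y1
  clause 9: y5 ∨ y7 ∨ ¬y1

False

Suppose y3 = True.
The clause (y2) is unit, so y2 = True.
The clause (¬y7) is unit, so y7 = False.
The clause (¬y1) is unit, so y1 = False.
Now (y1) is unsatisfied and unit — conflict.
So every satisfying assignment has y3 = False.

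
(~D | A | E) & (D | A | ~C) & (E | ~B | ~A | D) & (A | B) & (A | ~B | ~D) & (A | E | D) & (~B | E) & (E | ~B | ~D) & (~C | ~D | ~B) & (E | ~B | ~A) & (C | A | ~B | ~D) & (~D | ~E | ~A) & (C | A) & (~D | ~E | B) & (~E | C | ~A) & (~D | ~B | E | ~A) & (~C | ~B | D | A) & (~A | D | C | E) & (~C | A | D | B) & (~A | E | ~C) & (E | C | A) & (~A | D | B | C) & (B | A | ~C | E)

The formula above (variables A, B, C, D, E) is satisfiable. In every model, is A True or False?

True

Suppose A = 0.
Unit clause (B) forces B = 1.
Unit clause (~D) forces D = 0.
Unit clause (~C) forces C = 0.
Now (C) is unsatisfied and unit — conflict.
So every satisfying assignment has A = True.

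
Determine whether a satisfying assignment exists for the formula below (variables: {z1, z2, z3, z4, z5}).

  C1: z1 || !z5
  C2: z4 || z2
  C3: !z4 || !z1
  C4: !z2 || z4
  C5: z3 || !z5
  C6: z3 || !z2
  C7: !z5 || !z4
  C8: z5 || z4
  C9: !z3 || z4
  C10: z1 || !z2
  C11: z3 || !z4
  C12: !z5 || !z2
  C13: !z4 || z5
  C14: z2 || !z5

No, unsatisfiable

Branch on z1: set z1 = true.
From the singleton clause (!z4), z4 = false.
From the singleton clause (z2), z2 = true.
Now (!z2) is unsatisfied and unit — conflict.
That branch fails; take z1 = false instead.
From the singleton clause (!z5), z5 = false.
From the singleton clause (z4), z4 = true.
Now (!z4) is unsatisfied and unit — conflict.
Either choice for z1 ends in contradiction.
No assignment satisfies every clause.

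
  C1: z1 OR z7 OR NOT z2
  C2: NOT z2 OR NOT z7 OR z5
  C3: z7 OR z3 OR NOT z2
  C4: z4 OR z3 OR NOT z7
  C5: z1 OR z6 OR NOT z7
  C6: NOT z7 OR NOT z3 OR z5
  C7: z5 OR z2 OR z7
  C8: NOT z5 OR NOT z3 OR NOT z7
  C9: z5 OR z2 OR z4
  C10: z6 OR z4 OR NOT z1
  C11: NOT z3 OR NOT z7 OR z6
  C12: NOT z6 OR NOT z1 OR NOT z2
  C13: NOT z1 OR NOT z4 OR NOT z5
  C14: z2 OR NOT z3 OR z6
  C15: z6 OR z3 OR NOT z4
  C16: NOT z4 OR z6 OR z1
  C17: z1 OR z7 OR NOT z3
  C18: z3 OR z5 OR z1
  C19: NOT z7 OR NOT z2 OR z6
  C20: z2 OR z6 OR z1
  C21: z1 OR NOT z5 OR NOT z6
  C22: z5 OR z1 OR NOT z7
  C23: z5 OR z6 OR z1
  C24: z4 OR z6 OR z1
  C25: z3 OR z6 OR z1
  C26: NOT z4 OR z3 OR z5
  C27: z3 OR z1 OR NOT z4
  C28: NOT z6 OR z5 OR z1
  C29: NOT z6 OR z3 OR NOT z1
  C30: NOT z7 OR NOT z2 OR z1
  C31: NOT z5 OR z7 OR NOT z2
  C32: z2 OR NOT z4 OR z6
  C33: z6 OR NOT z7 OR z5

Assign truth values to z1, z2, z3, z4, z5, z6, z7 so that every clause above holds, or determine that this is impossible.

z1: true, z2: true, z3: true, z4: true, z5: false, z6: false, z7: false

Branch on z1: set z1 = true.
Branch on z6: set z6 = false.
From the singleton clause (z4), z4 = true.
From the singleton clause (NOT z5), z5 = false.
From the singleton clause (z3), z3 = true.
From the singleton clause (NOT z7), z7 = false.
From the singleton clause (z2), z2 = true.
All clauses are satisfied.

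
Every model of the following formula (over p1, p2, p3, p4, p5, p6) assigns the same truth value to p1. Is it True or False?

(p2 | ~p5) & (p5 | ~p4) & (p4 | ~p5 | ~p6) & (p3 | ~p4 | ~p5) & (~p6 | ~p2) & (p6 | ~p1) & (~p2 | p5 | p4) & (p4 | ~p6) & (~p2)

False

Suppose p1 = 1.
Unit clause (p6) forces p6 = 1.
Unit clause (~p2) forces p2 = 0.
Unit clause (~p5) forces p5 = 0.
Unit clause (~p4) forces p4 = 0.
Now (p4) is unsatisfied and unit — conflict.
So every satisfying assignment has p1 = False.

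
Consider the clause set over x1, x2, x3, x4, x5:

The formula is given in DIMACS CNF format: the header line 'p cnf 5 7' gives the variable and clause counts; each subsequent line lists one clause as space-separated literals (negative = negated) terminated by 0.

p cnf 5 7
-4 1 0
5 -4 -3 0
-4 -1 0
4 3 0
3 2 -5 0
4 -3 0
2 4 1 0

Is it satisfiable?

Branch on x4: set x4 = False.
The clause (x3) is unit, so x3 = True.
That conflicts with the unit clause (¬x3).
Backtrack on x4: now try x4 = True.
The clause (x1) is unit, so x1 = True.
That conflicts with the unit clause (¬x1).
Neither x4 = True nor x4 = False works.
No assignment satisfies every clause.

Unsatisfiable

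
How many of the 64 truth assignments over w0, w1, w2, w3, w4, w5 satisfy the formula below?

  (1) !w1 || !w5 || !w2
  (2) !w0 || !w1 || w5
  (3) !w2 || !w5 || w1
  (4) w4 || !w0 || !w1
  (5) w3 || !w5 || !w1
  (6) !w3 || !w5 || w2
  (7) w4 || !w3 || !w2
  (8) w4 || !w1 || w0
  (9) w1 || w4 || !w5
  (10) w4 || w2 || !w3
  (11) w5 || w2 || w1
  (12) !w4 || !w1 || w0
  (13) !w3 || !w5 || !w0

There are 2^6 = 64 truth assignments over (w0, w1, w2, w3, w4, w5).
Split on w1. With w1 = true, the clauses containing w1 are satisfied and !w1 drops from the rest; 0 of the 2^5 = 32 assignments to the other variables satisfy what remains.
With w1 = false, by the same count on the reduced clause set, 8 assignments work.
(One model: w0=F, w1=F, w2=F, w3=F, w4=T, w5=T.)
Total: 0 + 8 = 8.

8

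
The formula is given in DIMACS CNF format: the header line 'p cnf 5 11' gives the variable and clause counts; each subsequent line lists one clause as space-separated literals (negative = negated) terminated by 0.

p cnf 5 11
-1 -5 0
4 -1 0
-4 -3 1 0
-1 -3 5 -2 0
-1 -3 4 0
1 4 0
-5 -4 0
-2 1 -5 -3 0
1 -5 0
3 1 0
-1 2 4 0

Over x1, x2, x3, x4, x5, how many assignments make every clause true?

There are 2^5 = 32 truth assignments over (x1, x2, x3, x4, x5).
Split on x5. With x5 = True, the clauses containing x5 are satisfied and ¬x5 drops from the rest; 0 of the 2^4 = 16 assignments to the other variables satisfy what remains.
With x5 = False, by the same count on the reduced clause set, 3 assignments work.
Total: 0 + 3 = 3.

3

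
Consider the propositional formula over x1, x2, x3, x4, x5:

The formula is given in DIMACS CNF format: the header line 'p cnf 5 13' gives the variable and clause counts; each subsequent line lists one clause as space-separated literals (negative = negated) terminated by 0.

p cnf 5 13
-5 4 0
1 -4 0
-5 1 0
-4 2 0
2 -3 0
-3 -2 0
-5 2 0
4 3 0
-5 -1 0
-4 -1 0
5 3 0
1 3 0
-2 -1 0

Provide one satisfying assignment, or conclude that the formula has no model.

Case x5 = False:
Unit clause (x3) forces x3 = True.
Unit clause (x2) forces x2 = True.
Now (¬x2) is unsatisfied and unit — conflict.
Undo x5 and try x5 = True.
Unit clause (x4) forces x4 = True.
Unit clause (x1) forces x1 = True.
Now (¬x1) is unsatisfied and unit — conflict.
Either choice for x5 ends in contradiction.

UNSATISFIABLE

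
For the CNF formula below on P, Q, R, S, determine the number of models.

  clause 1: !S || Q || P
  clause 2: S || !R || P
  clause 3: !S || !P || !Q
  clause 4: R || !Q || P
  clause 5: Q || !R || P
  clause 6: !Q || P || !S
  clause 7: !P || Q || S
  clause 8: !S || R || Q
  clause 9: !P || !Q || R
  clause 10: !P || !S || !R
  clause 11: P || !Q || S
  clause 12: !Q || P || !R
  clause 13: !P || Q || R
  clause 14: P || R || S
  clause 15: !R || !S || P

1

There are 2^4 = 16 truth assignments over (P, Q, R, S).
Check each against the 15 clauses (columns in the order P, Q, R, S):
  F F F F  ✗ fails (P || R || S)
  F F F T  ✗ fails (!S || Q || P)
  F F T F  ✗ fails (S || !R || P)
  F F T T  ✗ fails (!S || Q || P)
  F T F F  ✗ fails (R || !Q || P)
  F T F T  ✗ fails (R || !Q || P)
  F T T F  ✗ fails (S || !R || P)
  F T T T  ✗ fails (!Q || P || !S)
  T F F F  ✗ fails (!P || Q || S)
  T F F T  ✗ fails (!S || R || Q)
  T F T F  ✗ fails (!P || Q || S)
  T F T T  ✗ fails (!P || !S || !R)
  T T F F  ✗ fails (!P || !Q || R)
  T T F T  ✗ fails (!S || !P || !Q)
  T T T F  ✓ satisfies all
  T T T T  ✗ fails (!S || !P || !Q)
1 of the 16 rows is a model.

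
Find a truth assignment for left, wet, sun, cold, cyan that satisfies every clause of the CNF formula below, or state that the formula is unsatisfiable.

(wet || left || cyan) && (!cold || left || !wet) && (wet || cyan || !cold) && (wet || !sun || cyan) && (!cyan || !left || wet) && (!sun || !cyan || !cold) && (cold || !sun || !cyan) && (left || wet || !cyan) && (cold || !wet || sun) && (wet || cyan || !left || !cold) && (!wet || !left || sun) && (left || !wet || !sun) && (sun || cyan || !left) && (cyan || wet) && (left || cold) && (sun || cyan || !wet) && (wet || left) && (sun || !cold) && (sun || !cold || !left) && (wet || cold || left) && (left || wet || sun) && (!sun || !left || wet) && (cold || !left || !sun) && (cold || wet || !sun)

left=true,  wet=true,  sun=true,  cold=true,  cyan=false

Case cyan = false:
Unit clause (wet) forces wet = true.
Unit clause (sun) forces sun = true.
Unit clause (left) forces left = true.
Unit clause (cold) forces cold = true.
All clauses are satisfied.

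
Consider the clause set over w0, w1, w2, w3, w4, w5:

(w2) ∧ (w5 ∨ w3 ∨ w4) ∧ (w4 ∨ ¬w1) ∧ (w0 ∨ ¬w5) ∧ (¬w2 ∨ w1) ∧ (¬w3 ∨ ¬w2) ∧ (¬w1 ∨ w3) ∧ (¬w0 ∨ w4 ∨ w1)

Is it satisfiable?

Unit clause (w2) forces w2 = True.
Unit clause (w1) forces w1 = True.
Unit clause (w4) forces w4 = True.
Unit clause (¬w3) forces w3 = False.
But (w3) is also a unit clause — contradiction.
No assignment satisfies every clause.

Unsatisfiable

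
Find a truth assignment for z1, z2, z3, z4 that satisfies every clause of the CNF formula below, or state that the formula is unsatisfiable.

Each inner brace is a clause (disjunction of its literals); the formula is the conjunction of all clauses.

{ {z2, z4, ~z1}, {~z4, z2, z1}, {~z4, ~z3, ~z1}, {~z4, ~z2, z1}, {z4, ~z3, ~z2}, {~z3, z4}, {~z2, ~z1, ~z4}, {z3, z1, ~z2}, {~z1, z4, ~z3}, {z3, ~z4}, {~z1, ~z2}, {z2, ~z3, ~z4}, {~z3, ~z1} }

z1=0; z2=0; z3=0; z4=0

Branch on z3: set z3 = 0.
From the singleton clause (~z4), z4 = 0.
Branch on z2: set z2 = 0.
From the singleton clause (~z1), z1 = 0.
This assignment satisfies each clause.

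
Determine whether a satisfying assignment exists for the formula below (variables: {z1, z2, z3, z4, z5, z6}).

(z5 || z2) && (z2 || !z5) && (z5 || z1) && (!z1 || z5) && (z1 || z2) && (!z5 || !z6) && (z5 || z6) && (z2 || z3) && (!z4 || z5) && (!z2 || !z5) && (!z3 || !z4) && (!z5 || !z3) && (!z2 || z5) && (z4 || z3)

Try z5 = true.
From the singleton clause (z2), z2 = true.
But (!z2) is also a unit clause — contradiction.
So z5 must be the other value — set z5 = false.
From the singleton clause (z2), z2 = true.
But (!z2) is also a unit clause — contradiction.
Either choice for z5 ends in contradiction.
No assignment satisfies every clause.

No, unsatisfiable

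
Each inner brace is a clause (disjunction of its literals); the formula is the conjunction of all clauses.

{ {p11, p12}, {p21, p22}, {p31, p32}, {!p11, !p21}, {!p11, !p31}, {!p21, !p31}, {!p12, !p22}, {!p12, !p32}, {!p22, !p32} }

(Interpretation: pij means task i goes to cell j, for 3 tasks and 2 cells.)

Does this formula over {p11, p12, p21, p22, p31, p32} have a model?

No

Case p11 = true:
From the singleton clause (!p21), p21 = false.
From the singleton clause (p22), p22 = true.
From the singleton clause (!p31), p31 = false.
From the singleton clause (p32), p32 = true.
Now (!p32) is unsatisfied and unit — conflict.
Backtrack on p11: now try p11 = false.
From the singleton clause (p12), p12 = true.
From the singleton clause (!p22), p22 = false.
From the singleton clause (p21), p21 = true.
From the singleton clause (!p31), p31 = false.
From the singleton clause (p32), p32 = true.
Now (!p32) is unsatisfied and unit — conflict.
Either choice for p11 ends in contradiction.
No assignment satisfies every clause.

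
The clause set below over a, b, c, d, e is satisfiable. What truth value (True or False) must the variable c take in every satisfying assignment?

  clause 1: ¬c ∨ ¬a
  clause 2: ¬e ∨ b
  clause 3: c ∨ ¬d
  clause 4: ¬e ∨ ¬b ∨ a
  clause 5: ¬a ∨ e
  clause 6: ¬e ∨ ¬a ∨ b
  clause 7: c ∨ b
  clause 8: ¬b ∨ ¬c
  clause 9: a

False

Suppose c = True.
The clause (¬a) is unit, so a = False.
But (a) is also a unit clause — contradiction.
So every satisfying assignment has c = False.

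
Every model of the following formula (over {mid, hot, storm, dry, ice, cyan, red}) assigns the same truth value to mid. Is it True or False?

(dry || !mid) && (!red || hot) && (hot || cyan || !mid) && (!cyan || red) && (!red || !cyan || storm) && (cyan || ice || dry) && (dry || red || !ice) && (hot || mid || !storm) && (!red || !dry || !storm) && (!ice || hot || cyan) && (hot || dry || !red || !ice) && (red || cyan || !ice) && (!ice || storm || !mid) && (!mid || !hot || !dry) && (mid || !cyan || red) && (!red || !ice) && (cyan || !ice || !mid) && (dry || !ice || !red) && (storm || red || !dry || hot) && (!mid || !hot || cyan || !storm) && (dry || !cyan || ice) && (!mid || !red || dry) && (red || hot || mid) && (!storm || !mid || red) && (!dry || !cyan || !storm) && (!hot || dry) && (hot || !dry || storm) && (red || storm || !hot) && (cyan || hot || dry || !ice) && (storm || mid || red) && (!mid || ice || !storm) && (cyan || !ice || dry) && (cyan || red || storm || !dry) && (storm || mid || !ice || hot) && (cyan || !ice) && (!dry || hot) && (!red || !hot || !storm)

Suppose mid = true.
The clause (dry) is unit, so dry = true.
The clause (!hot) is unit, so hot = false.
But (hot) is also a unit clause — contradiction.
So every satisfying assignment has mid = False.

False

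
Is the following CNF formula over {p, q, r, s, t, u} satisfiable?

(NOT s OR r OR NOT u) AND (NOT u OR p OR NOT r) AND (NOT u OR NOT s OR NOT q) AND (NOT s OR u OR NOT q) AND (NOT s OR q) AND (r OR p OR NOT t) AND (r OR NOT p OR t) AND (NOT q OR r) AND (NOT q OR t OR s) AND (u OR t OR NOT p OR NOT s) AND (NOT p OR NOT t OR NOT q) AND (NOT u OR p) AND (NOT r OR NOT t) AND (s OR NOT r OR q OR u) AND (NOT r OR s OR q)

Yes

Suppose s = false.
Suppose q = false.
Unit clause (NOT r) forces r = false.
Suppose p = false.
Unit clause (NOT t) forces t = false.
Unit clause (NOT u) forces u = false.
All clauses are satisfied.
A satisfying assignment: p=false,  q=false,  r=false,  s=false,  t=false,  u=false.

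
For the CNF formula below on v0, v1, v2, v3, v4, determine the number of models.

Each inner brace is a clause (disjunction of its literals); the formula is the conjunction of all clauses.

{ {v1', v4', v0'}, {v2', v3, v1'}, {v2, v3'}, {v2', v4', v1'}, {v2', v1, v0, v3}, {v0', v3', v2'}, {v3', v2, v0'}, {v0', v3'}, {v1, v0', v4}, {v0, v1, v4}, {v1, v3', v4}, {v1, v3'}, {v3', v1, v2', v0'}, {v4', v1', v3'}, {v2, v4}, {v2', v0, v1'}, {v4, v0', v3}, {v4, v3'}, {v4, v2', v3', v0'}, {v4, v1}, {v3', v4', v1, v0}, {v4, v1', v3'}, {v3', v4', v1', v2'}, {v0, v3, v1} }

3

There are 2^5 = 32 truth assignments over (v0, v1, v2, v3, v4).
Split on v1. With v1 = 1, the clauses containing v1 are satisfied and v1' drops from the rest; 1 of the 2^4 = 16 assignments to the other variables satisfy what remains.
With v1 = 0, by the same count on the reduced clause set, 2 assignments work.
Total: 1 + 2 = 3.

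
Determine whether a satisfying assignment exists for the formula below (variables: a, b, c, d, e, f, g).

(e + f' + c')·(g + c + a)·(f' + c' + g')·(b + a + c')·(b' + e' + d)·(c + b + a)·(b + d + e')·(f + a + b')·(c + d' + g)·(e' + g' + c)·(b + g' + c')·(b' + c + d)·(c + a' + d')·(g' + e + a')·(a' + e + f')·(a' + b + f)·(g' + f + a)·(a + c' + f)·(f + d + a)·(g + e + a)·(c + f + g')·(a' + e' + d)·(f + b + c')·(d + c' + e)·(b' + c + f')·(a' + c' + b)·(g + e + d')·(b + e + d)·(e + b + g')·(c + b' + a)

Case e = 1:
Case b = 1:
From the singleton clause (d), d = 1.
Case f = 1:
From the singleton clause (c), c = 1.
From the singleton clause (g'), g = 0.
Every clause is now satisfied; a is unconstrained.
A satisfying assignment: a=0; b=1; c=1; d=1; e=1; f=1; g=0.

Satisfiable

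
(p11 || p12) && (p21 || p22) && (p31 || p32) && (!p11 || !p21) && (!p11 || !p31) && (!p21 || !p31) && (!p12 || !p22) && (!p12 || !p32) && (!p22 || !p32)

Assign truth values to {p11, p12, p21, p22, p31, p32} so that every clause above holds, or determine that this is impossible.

Suppose p11 = true.
From the singleton clause (!p21), p21 = false.
From the singleton clause (p22), p22 = true.
From the singleton clause (!p31), p31 = false.
From the singleton clause (p32), p32 = true.
Now (!p32) is unsatisfied and unit — conflict.
Backtrack on p11: now try p11 = false.
From the singleton clause (p12), p12 = true.
From the singleton clause (!p22), p22 = false.
From the singleton clause (p21), p21 = true.
From the singleton clause (!p31), p31 = false.
From the singleton clause (p32), p32 = true.
Now (!p32) is unsatisfied and unit — conflict.
Either choice for p11 ends in contradiction.

UNSATISFIABLE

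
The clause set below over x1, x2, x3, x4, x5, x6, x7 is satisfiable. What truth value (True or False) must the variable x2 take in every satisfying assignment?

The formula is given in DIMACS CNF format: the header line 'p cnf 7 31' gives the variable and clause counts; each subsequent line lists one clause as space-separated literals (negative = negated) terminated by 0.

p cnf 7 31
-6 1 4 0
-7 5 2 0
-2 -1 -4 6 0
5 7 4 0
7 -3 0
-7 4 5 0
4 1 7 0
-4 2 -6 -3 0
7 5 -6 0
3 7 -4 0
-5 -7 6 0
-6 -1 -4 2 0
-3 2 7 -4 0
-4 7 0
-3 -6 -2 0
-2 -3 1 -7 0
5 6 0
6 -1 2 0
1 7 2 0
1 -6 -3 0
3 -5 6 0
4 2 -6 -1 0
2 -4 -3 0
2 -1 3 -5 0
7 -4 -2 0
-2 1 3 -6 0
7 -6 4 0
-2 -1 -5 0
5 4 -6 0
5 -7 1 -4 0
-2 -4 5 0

False

Suppose x2 = True.
Branch on x7: set x7 = True.
Branch on x4: set x4 = True.
From the singleton clause (x5), x5 = True.
From the singleton clause (x6), x6 = True.
From the singleton clause (¬x3), x3 = False.
From the singleton clause (x1), x1 = True.
But (¬x1) is also a unit clause — contradiction.
Undo x4 and try x4 = False.
From the singleton clause (x5), x5 = True.
From the singleton clause (x6), x6 = True.
From the singleton clause (x1), x1 = True.
But (¬x1) is also a unit clause — contradiction.
Both values of x4 lead to a conflict.
Undo x7 and try x7 = False.
From the singleton clause (¬x3), x3 = False.
From the singleton clause (¬x4), x4 = False.
From the singleton clause (x5), x5 = True.
From the singleton clause (x1), x1 = True.
But (¬x1) is also a unit clause — contradiction.
Both values of x7 lead to a conflict.
So every satisfying assignment has x2 = False.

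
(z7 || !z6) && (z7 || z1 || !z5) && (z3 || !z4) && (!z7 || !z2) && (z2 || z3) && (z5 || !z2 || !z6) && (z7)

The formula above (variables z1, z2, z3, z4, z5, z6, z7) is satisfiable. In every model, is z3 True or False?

Suppose z3 = false.
Unit clause (!z4) forces z4 = false.
Unit clause (z2) forces z2 = true.
Unit clause (!z7) forces z7 = false.
But (z7) is also a unit clause — contradiction.
So every satisfying assignment has z3 = True.

True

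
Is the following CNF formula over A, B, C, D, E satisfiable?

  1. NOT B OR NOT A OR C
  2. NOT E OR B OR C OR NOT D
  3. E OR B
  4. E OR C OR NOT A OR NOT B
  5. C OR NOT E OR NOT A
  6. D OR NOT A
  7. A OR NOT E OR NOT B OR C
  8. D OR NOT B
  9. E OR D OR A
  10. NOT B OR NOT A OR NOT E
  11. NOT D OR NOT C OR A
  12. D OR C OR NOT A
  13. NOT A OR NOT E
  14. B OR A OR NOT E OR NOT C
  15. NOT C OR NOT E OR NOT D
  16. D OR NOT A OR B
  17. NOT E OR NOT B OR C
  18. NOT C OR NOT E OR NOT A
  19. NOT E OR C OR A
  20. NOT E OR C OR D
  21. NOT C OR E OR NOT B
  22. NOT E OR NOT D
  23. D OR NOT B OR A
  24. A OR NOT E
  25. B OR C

Yes, satisfiable

Try E = false.
(B) alone gives B = true.
(D) alone gives D = true.
(NOT C) alone gives C = false.
(NOT A) alone gives A = false.
This assignment satisfies each clause.
A satisfying assignment: A=false,  B=true,  C=false,  D=true,  E=false.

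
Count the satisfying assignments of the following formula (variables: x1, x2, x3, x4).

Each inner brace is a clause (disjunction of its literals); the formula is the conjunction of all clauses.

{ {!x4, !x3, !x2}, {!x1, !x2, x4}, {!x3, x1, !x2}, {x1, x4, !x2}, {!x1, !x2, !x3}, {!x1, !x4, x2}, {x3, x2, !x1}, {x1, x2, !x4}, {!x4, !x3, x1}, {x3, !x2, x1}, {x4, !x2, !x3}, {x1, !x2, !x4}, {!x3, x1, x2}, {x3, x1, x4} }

There are 2^4 = 16 truth assignments over (x1, x2, x3, x4).
Check each against the 14 clauses (columns in the order x1, x2, x3, x4):
  F F F F  ✗ fails (x3 || x1 || x4)
  F F F T  ✗ fails (x1 || x2 || !x4)
  F F T F  ✗ fails (!x3 || x1 || x2)
  F F T T  ✗ fails (x1 || x2 || !x4)
  F T F F  ✗ fails (x1 || x4 || !x2)
  F T F T  ✗ fails (x3 || !x2 || x1)
  F T T F  ✗ fails (!x3 || x1 || !x2)
  F T T T  ✗ fails (!x4 || !x3 || !x2)
  T F F F  ✗ fails (x3 || x2 || !x1)
  T F F T  ✗ fails (!x1 || !x4 || x2)
  T F T F  ✓ satisfies all
  T F T T  ✗ fails (!x1 || !x4 || x2)
  T T F F  ✗ fails (!x1 || !x2 || x4)
  T T F T  ✓ satisfies all
  T T T F  ✗ fails (!x1 || !x2 || x4)
  T T T T  ✗ fails (!x4 || !x3 || !x2)
2 of the 16 rows are models.

2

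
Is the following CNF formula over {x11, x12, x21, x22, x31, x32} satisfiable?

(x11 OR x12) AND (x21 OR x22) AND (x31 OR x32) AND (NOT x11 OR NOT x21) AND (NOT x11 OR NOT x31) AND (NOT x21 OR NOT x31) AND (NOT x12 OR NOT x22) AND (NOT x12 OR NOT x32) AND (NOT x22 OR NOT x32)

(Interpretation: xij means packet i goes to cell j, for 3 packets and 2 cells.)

Try x11 = true.
(NOT x21) alone gives x21 = false.
(x22) alone gives x22 = true.
(NOT x31) alone gives x31 = false.
(x32) alone gives x32 = true.
That conflicts with the unit clause (NOT x32).
Undo x11 and try x11 = false.
(x12) alone gives x12 = true.
(NOT x22) alone gives x22 = false.
(x21) alone gives x21 = true.
(NOT x31) alone gives x31 = false.
(x32) alone gives x32 = true.
That conflicts with the unit clause (NOT x32).
Both values of x11 lead to a conflict.
No assignment satisfies every clause.

Unsatisfiable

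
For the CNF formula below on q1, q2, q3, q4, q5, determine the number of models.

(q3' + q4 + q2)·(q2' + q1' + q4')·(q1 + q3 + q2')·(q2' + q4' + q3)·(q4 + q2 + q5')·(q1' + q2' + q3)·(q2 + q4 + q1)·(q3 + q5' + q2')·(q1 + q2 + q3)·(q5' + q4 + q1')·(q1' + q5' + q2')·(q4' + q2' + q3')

There are 2^5 = 32 truth assignments over (q1, q2, q3, q4, q5).
Split on q4. With q4 = 1, the clauses containing q4 are satisfied and q4' drops from the rest; 6 of the 2^4 = 16 assignments to the other variables satisfy what remains.
With q4 = 0, by the same count on the reduced clause set, 4 assignments work.
Total: 6 + 4 = 10.

10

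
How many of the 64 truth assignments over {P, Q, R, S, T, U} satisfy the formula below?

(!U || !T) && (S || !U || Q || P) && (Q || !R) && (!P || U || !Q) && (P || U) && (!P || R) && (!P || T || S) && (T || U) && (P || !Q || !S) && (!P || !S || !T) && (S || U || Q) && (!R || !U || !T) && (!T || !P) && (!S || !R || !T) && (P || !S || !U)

3

There are 2^6 = 64 truth assignments over (P, Q, R, S, T, U).
Split on P. With P = true, the clauses containing P are satisfied and !P drops from the rest; 1 of the 2^5 = 32 assignments to the other variables satisfy what remains.
With P = false, by the same count on the reduced clause set, 2 assignments work.
(One model: P=F, Q=T, R=F, S=F, T=F, U=T.)
Total: 1 + 2 = 3.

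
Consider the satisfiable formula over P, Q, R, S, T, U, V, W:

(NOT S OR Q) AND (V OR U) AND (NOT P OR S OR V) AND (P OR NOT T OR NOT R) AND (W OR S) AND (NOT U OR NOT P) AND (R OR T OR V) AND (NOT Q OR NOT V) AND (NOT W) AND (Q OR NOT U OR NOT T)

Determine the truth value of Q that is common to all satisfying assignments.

True

Suppose Q = false.
(NOT S) alone gives S = false.
(W) alone gives W = true.
But (NOT W) is also a unit clause — contradiction.
So every satisfying assignment has Q = True.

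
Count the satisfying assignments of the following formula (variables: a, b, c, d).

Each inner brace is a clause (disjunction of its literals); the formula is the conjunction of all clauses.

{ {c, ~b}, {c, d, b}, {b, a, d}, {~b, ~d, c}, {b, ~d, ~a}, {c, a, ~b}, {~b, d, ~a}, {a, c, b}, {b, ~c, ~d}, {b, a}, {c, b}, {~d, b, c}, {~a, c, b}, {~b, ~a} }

3

There are 2^4 = 16 truth assignments over (a, b, c, d).
Split on b. With b = 1, the clauses containing b are satisfied and ~b drops from the rest; 2 of the 2^3 = 8 assignments to the other variables satisfy what remains.
With b = 0, by the same count on the reduced clause set, 1 assignment works.
Total: 2 + 1 = 3.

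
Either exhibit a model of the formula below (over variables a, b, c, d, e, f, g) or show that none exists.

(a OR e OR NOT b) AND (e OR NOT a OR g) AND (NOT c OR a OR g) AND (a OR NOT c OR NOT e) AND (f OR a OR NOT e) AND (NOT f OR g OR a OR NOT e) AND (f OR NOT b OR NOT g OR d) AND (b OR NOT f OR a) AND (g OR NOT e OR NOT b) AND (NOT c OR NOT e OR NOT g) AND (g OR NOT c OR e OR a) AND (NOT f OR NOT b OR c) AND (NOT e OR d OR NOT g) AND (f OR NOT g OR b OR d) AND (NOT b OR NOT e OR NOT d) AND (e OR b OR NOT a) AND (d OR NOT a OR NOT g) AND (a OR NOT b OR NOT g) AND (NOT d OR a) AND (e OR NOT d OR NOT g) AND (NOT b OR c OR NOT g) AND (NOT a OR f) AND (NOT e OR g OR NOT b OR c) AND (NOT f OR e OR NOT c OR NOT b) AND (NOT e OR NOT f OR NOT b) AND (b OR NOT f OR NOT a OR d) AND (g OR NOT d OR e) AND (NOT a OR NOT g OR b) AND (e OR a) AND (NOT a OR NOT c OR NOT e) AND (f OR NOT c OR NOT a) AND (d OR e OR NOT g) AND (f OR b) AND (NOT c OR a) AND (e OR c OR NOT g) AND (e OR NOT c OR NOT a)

a=true, b=false, c=false, d=true, e=true, f=true, g=false

Branch on d: set d = true.
(a) alone gives a = true.
(f) alone gives f = true.
Branch on e: set e = true.
(NOT b) alone gives b = false.
(NOT g) alone gives g = false.
(NOT c) alone gives c = false.
This assignment satisfies each clause.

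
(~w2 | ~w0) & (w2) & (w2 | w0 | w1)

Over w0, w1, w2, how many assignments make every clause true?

There are 2^3 = 8 truth assignments over (w0, w1, w2).
Split on w1. With w1 = 1, the clauses containing w1 are satisfied and ~w1 drops from the rest; 1 of the 2^2 = 4 assignments to the other variables satisfy what remains.
With w1 = 0, by the same count on the reduced clause set, 1 assignment works.
Total: 1 + 1 = 2.

2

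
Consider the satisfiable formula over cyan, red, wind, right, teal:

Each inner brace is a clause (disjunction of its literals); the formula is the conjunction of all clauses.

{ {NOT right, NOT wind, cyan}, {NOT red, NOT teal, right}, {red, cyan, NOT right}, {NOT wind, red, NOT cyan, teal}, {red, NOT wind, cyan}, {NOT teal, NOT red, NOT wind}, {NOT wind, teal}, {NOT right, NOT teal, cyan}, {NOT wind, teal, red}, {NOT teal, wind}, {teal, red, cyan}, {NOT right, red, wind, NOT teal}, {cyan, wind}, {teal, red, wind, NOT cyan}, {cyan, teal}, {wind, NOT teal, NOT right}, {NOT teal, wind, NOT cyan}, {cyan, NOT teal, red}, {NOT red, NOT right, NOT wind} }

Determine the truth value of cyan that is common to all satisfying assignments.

Suppose cyan = false.
The clause (wind) is unit, so wind = true.
The clause (NOT right) is unit, so right = false.
The clause (red) is unit, so red = true.
The clause (NOT teal) is unit, so teal = false.
Now (teal) is unsatisfied and unit — conflict.
So every satisfying assignment has cyan = True.

True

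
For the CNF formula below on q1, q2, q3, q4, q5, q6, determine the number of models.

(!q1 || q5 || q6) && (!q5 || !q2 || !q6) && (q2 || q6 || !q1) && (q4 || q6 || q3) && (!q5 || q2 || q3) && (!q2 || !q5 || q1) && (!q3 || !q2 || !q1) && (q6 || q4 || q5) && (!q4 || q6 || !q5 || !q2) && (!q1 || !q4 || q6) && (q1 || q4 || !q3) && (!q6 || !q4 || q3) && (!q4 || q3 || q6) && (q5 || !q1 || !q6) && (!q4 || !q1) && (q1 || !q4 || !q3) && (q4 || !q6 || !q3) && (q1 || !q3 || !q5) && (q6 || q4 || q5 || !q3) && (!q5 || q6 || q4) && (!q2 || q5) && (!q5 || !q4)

There are 2^6 = 64 truth assignments over (q1, q2, q3, q4, q5, q6).
Split on q3. With q3 = true, the clauses containing q3 are satisfied and !q3 drops from the rest; 0 of the 2^5 = 32 assignments to the other variables satisfy what remains.
With q3 = false, by the same count on the reduced clause set, 1 assignment works.
Total: 0 + 1 = 1.

1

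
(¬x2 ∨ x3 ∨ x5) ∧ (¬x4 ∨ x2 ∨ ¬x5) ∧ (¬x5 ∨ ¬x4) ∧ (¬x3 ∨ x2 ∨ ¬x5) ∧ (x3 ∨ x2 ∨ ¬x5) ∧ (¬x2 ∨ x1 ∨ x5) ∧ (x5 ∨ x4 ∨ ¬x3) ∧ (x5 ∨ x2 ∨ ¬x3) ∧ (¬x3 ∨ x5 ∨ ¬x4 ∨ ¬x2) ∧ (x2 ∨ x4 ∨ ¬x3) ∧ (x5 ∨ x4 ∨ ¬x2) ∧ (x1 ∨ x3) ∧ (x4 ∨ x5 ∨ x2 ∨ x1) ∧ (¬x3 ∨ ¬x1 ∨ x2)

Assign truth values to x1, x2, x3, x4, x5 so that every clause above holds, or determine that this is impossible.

Suppose x5 = True.
From the singleton clause (¬x4), x4 = False.
Suppose x3 = True.
From the singleton clause (x2), x2 = True.
No clause remains; x1 is free.

x1 ↦ True; x2 ↦ True; x3 ↦ True; x4 ↦ False; x5 ↦ True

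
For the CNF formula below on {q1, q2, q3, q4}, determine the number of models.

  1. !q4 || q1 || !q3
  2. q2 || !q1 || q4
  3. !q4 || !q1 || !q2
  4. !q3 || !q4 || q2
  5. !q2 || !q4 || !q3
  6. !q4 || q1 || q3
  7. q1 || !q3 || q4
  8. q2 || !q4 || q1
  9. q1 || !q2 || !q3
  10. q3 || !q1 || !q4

4

There are 2^4 = 16 truth assignments over (q1, q2, q3, q4).
Split on q2. With q2 = true, the clauses containing q2 are satisfied and !q2 drops from the rest; 3 of the 2^3 = 8 assignments to the other variables satisfy what remains.
With q2 = false, by the same count on the reduced clause set, 1 assignment works.
(One model: q1=F, q2=F, q3=F, q4=F.)
Total: 3 + 1 = 4.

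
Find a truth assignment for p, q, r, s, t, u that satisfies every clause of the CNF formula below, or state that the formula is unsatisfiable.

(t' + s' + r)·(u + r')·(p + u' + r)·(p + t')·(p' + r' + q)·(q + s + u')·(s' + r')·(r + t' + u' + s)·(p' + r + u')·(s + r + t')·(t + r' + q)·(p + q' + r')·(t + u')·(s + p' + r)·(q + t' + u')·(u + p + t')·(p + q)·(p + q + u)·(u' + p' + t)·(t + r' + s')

Suppose u = 0.
From the singleton clause (r'), r = 0.
Suppose t = 0.
Suppose s = 0.
From the singleton clause (p'), p = 0.
From the singleton clause (q), q = 1.
This assignment satisfies each clause.

p=0; q=1; r=0; s=0; t=0; u=0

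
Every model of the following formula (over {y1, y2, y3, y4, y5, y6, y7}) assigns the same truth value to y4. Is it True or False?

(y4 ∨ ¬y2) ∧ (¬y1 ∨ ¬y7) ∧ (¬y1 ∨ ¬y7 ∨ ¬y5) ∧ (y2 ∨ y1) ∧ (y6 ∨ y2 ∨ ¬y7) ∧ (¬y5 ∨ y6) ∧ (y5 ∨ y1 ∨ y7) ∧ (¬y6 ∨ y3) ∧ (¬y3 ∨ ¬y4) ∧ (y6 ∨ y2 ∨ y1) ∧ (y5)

False

Suppose y4 = True.
The clause (¬y3) is unit, so y3 = False.
The clause (¬y6) is unit, so y6 = False.
The clause (¬y5) is unit, so y5 = False.
But (y5) is also a unit clause — contradiction.
So every satisfying assignment has y4 = False.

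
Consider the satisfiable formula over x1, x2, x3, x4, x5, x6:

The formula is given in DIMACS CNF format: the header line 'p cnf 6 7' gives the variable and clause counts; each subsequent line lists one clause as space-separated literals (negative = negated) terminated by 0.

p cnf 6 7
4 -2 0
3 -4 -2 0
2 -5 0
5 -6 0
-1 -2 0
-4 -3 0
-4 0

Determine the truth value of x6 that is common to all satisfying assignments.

Suppose x6 = True.
(x5) alone gives x5 = True.
(x2) alone gives x2 = True.
(x4) alone gives x4 = True.
But (¬x4) is also a unit clause — contradiction.
So every satisfying assignment has x6 = False.

False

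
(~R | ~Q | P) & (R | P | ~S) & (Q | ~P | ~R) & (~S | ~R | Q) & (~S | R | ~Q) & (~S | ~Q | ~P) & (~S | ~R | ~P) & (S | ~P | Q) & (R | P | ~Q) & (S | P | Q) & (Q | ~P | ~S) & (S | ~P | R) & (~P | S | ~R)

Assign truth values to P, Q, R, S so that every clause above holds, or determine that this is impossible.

Case R = 0:
Case P = 1:
Unit clause (S) forces S = 1.
Unit clause (~Q) forces Q = 0.
Now (Q) is unsatisfied and unit — conflict.
So P must be the other value — set P = 0.
Unit clause (~S) forces S = 0.
Unit clause (~Q) forces Q = 0.
Now (Q) is unsatisfied and unit — conflict.
Both values of P lead to a conflict.
So R must be the other value — set R = 1.
Case Q = 0:
Unit clause (~P) forces P = 0.
Unit clause (~S) forces S = 0.
Now (S) is unsatisfied and unit — conflict.
So Q must be the other value — set Q = 1.
Unit clause (P) forces P = 1.
Unit clause (~S) forces S = 0.
Now (S) is unsatisfied and unit — conflict.
Both values of Q lead to a conflict.
Both values of R lead to a conflict.

UNSATISFIABLE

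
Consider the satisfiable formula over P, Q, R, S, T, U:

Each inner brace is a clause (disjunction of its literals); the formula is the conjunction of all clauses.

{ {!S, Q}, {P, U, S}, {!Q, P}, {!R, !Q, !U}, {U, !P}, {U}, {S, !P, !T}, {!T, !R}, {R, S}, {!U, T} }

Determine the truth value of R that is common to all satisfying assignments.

Suppose R = true.
(U) alone gives U = true.
(!Q) alone gives Q = false.
(!S) alone gives S = false.
(!T) alone gives T = false.
Now (T) is unsatisfied and unit — conflict.
So every satisfying assignment has R = False.

False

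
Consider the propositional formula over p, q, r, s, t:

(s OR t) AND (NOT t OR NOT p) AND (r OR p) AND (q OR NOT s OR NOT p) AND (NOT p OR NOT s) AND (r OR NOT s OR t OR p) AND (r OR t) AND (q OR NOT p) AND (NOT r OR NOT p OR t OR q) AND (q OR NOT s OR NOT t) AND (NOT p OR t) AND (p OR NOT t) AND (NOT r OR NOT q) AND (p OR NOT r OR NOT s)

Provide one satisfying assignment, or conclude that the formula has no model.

Branch on s: set s = true.
From the singleton clause (NOT p), p = false.
From the singleton clause (r), r = true.
Now (NOT r) is unsatisfied and unit — conflict.
That branch fails; take s = false instead.
From the singleton clause (t), t = true.
From the singleton clause (NOT p), p = false.
Now (p) is unsatisfied and unit — conflict.
Both values of s lead to a conflict.

UNSATISFIABLE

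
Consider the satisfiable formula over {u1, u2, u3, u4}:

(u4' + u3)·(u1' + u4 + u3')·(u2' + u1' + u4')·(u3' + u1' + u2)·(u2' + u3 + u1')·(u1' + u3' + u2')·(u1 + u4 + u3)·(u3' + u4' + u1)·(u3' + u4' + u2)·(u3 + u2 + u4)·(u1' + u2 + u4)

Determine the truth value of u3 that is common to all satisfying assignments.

Suppose u3 = 0.
(u4') alone gives u4 = 0.
(u1) alone gives u1 = 1.
(u2') alone gives u2 = 0.
But (u2) is also a unit clause — contradiction.
So every satisfying assignment has u3 = True.

True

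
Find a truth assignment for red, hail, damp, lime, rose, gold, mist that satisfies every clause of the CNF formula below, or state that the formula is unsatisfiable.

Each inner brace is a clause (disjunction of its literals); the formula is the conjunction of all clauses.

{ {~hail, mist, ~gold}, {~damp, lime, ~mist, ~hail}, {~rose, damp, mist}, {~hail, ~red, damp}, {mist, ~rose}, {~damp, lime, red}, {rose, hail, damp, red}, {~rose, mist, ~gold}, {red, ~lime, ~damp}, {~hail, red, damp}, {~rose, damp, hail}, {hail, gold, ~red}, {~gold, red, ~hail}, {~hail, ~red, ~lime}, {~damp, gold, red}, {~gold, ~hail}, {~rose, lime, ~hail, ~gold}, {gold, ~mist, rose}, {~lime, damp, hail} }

red=1, hail=0, damp=1, lime=0, rose=1, gold=1, mist=1

Suppose mist = 1.
Suppose gold = 1.
The clause (~hail) is unit, so hail = 0.
Suppose rose = 1.
The clause (damp) is unit, so damp = 1.
Suppose lime = 0.
The clause (red) is unit, so red = 1.
This assignment satisfies each clause.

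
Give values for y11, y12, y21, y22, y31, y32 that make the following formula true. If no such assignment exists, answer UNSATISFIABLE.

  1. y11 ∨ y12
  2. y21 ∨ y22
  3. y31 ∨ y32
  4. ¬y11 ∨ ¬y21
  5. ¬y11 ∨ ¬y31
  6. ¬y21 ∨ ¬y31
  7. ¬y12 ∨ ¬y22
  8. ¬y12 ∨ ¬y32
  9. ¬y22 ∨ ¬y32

Suppose y11 = True.
From the singleton clause (¬y21), y21 = False.
From the singleton clause (y22), y22 = True.
From the singleton clause (¬y31), y31 = False.
From the singleton clause (y32), y32 = True.
Now (¬y32) is unsatisfied and unit — conflict.
That branch fails; take y11 = False instead.
From the singleton clause (y12), y12 = True.
From the singleton clause (¬y22), y22 = False.
From the singleton clause (y21), y21 = True.
From the singleton clause (¬y31), y31 = False.
From the singleton clause (y32), y32 = True.
Now (¬y32) is unsatisfied and unit — conflict.
Neither y11 = True nor y11 = False works.

UNSATISFIABLE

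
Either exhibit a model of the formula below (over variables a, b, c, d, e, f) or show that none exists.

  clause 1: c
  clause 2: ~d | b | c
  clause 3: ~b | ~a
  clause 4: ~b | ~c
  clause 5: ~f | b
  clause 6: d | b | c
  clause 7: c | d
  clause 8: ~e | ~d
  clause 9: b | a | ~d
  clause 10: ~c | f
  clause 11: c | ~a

UNSATISFIABLE

From the singleton clause (c), c = 1.
From the singleton clause (~b), b = 0.
From the singleton clause (~f), f = 0.
Now (f) is unsatisfied and unit — conflict.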